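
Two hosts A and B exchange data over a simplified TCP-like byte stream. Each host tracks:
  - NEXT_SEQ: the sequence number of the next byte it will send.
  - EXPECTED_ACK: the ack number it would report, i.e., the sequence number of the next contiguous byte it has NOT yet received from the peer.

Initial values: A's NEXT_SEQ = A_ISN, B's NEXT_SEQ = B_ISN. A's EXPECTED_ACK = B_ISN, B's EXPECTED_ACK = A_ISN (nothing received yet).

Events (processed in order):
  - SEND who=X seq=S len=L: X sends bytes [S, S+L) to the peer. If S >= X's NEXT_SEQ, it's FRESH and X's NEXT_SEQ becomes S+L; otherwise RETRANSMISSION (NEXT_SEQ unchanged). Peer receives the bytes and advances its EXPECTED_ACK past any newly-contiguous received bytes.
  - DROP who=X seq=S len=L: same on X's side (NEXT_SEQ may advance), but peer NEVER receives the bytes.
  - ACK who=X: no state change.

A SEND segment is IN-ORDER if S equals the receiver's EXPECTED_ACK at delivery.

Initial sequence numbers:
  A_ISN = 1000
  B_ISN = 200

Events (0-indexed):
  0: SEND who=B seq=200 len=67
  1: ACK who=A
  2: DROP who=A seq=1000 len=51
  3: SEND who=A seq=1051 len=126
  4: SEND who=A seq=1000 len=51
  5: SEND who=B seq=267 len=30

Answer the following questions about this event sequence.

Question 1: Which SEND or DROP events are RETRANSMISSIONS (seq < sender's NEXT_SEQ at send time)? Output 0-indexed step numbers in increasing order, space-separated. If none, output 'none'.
Step 0: SEND seq=200 -> fresh
Step 2: DROP seq=1000 -> fresh
Step 3: SEND seq=1051 -> fresh
Step 4: SEND seq=1000 -> retransmit
Step 5: SEND seq=267 -> fresh

Answer: 4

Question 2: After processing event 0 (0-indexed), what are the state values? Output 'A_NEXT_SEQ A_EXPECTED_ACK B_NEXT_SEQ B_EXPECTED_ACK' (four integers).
After event 0: A_seq=1000 A_ack=267 B_seq=267 B_ack=1000

1000 267 267 1000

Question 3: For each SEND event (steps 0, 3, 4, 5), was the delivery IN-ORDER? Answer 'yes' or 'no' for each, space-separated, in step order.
Answer: yes no yes yes

Derivation:
Step 0: SEND seq=200 -> in-order
Step 3: SEND seq=1051 -> out-of-order
Step 4: SEND seq=1000 -> in-order
Step 5: SEND seq=267 -> in-order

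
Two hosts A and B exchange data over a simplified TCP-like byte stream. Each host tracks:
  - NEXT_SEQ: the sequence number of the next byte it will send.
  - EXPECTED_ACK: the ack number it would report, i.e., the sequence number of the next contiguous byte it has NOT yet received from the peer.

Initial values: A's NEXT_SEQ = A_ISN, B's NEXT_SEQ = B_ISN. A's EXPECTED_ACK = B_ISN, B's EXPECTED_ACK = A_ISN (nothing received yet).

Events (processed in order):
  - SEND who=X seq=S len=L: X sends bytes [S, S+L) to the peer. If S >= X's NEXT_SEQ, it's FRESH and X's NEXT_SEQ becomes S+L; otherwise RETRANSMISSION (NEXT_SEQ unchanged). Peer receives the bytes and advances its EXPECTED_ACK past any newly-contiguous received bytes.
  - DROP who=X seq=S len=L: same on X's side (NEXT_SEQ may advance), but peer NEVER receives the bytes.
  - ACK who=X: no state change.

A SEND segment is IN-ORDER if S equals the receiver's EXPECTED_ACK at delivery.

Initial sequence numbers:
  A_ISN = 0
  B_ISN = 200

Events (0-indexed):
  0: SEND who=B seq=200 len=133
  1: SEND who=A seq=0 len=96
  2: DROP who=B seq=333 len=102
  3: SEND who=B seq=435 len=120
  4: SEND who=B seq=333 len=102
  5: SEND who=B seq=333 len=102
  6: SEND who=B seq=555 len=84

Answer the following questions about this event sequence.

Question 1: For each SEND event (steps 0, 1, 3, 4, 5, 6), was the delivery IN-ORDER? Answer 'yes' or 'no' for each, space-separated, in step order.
Step 0: SEND seq=200 -> in-order
Step 1: SEND seq=0 -> in-order
Step 3: SEND seq=435 -> out-of-order
Step 4: SEND seq=333 -> in-order
Step 5: SEND seq=333 -> out-of-order
Step 6: SEND seq=555 -> in-order

Answer: yes yes no yes no yes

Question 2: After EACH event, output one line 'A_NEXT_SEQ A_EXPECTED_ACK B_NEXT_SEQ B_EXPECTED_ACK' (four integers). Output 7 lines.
0 333 333 0
96 333 333 96
96 333 435 96
96 333 555 96
96 555 555 96
96 555 555 96
96 639 639 96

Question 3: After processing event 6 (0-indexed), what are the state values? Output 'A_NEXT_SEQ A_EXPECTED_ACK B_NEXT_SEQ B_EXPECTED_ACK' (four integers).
After event 0: A_seq=0 A_ack=333 B_seq=333 B_ack=0
After event 1: A_seq=96 A_ack=333 B_seq=333 B_ack=96
After event 2: A_seq=96 A_ack=333 B_seq=435 B_ack=96
After event 3: A_seq=96 A_ack=333 B_seq=555 B_ack=96
After event 4: A_seq=96 A_ack=555 B_seq=555 B_ack=96
After event 5: A_seq=96 A_ack=555 B_seq=555 B_ack=96
After event 6: A_seq=96 A_ack=639 B_seq=639 B_ack=96

96 639 639 96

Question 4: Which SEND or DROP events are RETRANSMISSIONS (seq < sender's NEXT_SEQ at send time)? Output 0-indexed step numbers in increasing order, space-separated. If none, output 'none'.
Answer: 4 5

Derivation:
Step 0: SEND seq=200 -> fresh
Step 1: SEND seq=0 -> fresh
Step 2: DROP seq=333 -> fresh
Step 3: SEND seq=435 -> fresh
Step 4: SEND seq=333 -> retransmit
Step 5: SEND seq=333 -> retransmit
Step 6: SEND seq=555 -> fresh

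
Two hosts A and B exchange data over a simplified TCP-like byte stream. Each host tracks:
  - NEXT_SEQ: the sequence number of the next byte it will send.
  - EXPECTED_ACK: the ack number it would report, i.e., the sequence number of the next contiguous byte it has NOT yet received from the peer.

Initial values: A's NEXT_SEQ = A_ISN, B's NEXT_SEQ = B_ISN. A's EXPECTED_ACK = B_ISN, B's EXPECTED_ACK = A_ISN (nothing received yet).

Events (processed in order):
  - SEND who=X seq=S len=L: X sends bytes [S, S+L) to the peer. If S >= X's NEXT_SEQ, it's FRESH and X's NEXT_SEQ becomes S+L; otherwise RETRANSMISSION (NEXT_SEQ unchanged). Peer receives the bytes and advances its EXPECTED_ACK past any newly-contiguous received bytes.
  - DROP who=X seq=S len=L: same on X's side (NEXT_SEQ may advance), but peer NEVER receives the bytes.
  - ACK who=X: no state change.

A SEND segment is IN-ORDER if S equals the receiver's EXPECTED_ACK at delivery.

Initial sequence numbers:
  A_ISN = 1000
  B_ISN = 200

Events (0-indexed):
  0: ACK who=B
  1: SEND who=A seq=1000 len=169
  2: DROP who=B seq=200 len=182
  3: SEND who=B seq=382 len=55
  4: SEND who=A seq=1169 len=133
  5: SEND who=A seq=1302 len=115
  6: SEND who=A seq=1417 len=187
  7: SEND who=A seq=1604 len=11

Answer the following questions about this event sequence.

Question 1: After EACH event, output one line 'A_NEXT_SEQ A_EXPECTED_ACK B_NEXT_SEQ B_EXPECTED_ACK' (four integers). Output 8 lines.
1000 200 200 1000
1169 200 200 1169
1169 200 382 1169
1169 200 437 1169
1302 200 437 1302
1417 200 437 1417
1604 200 437 1604
1615 200 437 1615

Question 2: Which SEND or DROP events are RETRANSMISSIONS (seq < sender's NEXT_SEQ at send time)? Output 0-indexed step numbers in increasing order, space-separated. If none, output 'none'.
Step 1: SEND seq=1000 -> fresh
Step 2: DROP seq=200 -> fresh
Step 3: SEND seq=382 -> fresh
Step 4: SEND seq=1169 -> fresh
Step 5: SEND seq=1302 -> fresh
Step 6: SEND seq=1417 -> fresh
Step 7: SEND seq=1604 -> fresh

Answer: none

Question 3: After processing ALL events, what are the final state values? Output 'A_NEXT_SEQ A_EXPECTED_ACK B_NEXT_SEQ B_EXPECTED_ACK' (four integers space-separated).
After event 0: A_seq=1000 A_ack=200 B_seq=200 B_ack=1000
After event 1: A_seq=1169 A_ack=200 B_seq=200 B_ack=1169
After event 2: A_seq=1169 A_ack=200 B_seq=382 B_ack=1169
After event 3: A_seq=1169 A_ack=200 B_seq=437 B_ack=1169
After event 4: A_seq=1302 A_ack=200 B_seq=437 B_ack=1302
After event 5: A_seq=1417 A_ack=200 B_seq=437 B_ack=1417
After event 6: A_seq=1604 A_ack=200 B_seq=437 B_ack=1604
After event 7: A_seq=1615 A_ack=200 B_seq=437 B_ack=1615

Answer: 1615 200 437 1615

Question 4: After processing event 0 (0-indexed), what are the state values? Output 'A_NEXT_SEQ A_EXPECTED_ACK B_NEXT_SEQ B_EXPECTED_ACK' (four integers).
After event 0: A_seq=1000 A_ack=200 B_seq=200 B_ack=1000

1000 200 200 1000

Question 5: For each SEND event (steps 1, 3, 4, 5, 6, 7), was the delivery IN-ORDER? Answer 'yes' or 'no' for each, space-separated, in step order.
Answer: yes no yes yes yes yes

Derivation:
Step 1: SEND seq=1000 -> in-order
Step 3: SEND seq=382 -> out-of-order
Step 4: SEND seq=1169 -> in-order
Step 5: SEND seq=1302 -> in-order
Step 6: SEND seq=1417 -> in-order
Step 7: SEND seq=1604 -> in-order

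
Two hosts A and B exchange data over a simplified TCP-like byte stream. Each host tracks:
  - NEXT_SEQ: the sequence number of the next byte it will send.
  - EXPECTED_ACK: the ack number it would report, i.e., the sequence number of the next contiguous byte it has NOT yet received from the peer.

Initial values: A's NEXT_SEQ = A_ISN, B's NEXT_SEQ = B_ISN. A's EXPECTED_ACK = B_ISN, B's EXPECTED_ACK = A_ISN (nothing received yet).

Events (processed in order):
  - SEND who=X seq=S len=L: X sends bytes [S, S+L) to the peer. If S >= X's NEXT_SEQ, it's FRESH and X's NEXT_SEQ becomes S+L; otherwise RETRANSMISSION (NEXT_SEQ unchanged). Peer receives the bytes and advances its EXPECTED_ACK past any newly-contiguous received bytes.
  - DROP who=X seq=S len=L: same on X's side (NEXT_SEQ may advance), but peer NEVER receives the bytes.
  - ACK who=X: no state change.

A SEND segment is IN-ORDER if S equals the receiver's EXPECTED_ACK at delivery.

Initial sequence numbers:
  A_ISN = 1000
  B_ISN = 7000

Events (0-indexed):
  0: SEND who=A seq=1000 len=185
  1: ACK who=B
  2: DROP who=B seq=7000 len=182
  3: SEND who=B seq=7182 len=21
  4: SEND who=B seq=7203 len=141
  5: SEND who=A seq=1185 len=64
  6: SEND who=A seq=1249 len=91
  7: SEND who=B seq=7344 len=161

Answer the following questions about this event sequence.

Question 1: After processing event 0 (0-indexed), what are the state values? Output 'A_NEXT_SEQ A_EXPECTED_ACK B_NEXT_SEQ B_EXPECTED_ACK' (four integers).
After event 0: A_seq=1185 A_ack=7000 B_seq=7000 B_ack=1185

1185 7000 7000 1185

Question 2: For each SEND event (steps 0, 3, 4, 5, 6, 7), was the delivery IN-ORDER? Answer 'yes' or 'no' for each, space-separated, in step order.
Answer: yes no no yes yes no

Derivation:
Step 0: SEND seq=1000 -> in-order
Step 3: SEND seq=7182 -> out-of-order
Step 4: SEND seq=7203 -> out-of-order
Step 5: SEND seq=1185 -> in-order
Step 6: SEND seq=1249 -> in-order
Step 7: SEND seq=7344 -> out-of-order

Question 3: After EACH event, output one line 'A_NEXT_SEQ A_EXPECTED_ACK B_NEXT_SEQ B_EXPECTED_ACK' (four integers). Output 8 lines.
1185 7000 7000 1185
1185 7000 7000 1185
1185 7000 7182 1185
1185 7000 7203 1185
1185 7000 7344 1185
1249 7000 7344 1249
1340 7000 7344 1340
1340 7000 7505 1340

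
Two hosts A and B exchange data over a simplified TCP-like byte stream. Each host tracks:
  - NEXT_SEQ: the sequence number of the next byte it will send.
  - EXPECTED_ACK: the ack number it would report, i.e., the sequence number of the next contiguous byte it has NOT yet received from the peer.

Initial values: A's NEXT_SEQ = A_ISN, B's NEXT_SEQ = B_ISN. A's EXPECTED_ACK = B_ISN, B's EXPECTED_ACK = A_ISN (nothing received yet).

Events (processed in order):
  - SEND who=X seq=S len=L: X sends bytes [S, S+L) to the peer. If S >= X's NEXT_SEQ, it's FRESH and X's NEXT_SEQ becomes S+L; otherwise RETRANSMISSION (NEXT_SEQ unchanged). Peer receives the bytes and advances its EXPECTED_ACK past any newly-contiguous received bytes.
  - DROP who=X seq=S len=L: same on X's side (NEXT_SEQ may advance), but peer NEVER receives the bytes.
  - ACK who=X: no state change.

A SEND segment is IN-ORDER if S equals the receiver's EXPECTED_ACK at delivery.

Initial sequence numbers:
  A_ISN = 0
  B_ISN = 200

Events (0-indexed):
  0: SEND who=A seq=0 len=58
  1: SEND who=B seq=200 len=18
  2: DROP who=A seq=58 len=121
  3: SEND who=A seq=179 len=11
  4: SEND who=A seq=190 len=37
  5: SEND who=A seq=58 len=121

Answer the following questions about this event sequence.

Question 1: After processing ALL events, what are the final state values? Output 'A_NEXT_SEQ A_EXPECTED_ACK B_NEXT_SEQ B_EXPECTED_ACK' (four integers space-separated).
After event 0: A_seq=58 A_ack=200 B_seq=200 B_ack=58
After event 1: A_seq=58 A_ack=218 B_seq=218 B_ack=58
After event 2: A_seq=179 A_ack=218 B_seq=218 B_ack=58
After event 3: A_seq=190 A_ack=218 B_seq=218 B_ack=58
After event 4: A_seq=227 A_ack=218 B_seq=218 B_ack=58
After event 5: A_seq=227 A_ack=218 B_seq=218 B_ack=227

Answer: 227 218 218 227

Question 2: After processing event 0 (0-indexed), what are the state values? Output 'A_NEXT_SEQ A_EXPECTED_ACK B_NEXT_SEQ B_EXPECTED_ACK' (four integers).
After event 0: A_seq=58 A_ack=200 B_seq=200 B_ack=58

58 200 200 58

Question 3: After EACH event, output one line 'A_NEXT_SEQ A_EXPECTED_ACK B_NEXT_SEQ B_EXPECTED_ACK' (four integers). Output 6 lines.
58 200 200 58
58 218 218 58
179 218 218 58
190 218 218 58
227 218 218 58
227 218 218 227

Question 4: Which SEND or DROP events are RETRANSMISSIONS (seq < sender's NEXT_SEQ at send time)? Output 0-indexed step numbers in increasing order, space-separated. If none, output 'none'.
Answer: 5

Derivation:
Step 0: SEND seq=0 -> fresh
Step 1: SEND seq=200 -> fresh
Step 2: DROP seq=58 -> fresh
Step 3: SEND seq=179 -> fresh
Step 4: SEND seq=190 -> fresh
Step 5: SEND seq=58 -> retransmit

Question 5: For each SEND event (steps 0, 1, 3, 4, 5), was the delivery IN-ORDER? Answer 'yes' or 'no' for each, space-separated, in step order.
Step 0: SEND seq=0 -> in-order
Step 1: SEND seq=200 -> in-order
Step 3: SEND seq=179 -> out-of-order
Step 4: SEND seq=190 -> out-of-order
Step 5: SEND seq=58 -> in-order

Answer: yes yes no no yes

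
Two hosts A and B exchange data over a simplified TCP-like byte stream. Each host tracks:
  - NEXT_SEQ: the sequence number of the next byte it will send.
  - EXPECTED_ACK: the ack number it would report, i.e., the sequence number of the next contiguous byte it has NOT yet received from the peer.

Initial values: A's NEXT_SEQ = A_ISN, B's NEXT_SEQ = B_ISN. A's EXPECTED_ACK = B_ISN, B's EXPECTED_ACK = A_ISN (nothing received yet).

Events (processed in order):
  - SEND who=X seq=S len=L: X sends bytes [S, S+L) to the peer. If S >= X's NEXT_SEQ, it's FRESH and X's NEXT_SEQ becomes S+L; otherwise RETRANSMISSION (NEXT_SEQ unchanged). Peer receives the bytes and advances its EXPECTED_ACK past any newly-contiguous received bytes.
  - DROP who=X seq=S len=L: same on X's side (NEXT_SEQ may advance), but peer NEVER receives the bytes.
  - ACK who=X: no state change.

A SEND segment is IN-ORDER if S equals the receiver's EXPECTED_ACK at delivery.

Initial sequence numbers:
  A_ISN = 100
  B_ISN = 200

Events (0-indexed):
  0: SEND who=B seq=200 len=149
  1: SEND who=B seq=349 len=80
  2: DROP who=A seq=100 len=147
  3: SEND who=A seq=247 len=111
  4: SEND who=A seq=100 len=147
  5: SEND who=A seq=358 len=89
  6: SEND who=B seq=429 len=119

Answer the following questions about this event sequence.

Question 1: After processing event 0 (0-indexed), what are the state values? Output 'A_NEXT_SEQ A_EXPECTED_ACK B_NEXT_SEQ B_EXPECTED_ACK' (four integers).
After event 0: A_seq=100 A_ack=349 B_seq=349 B_ack=100

100 349 349 100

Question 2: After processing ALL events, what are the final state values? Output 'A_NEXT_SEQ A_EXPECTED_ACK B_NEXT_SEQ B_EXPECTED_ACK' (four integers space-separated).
After event 0: A_seq=100 A_ack=349 B_seq=349 B_ack=100
After event 1: A_seq=100 A_ack=429 B_seq=429 B_ack=100
After event 2: A_seq=247 A_ack=429 B_seq=429 B_ack=100
After event 3: A_seq=358 A_ack=429 B_seq=429 B_ack=100
After event 4: A_seq=358 A_ack=429 B_seq=429 B_ack=358
After event 5: A_seq=447 A_ack=429 B_seq=429 B_ack=447
After event 6: A_seq=447 A_ack=548 B_seq=548 B_ack=447

Answer: 447 548 548 447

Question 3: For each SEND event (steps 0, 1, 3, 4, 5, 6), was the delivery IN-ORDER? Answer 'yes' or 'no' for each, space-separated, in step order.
Step 0: SEND seq=200 -> in-order
Step 1: SEND seq=349 -> in-order
Step 3: SEND seq=247 -> out-of-order
Step 4: SEND seq=100 -> in-order
Step 5: SEND seq=358 -> in-order
Step 6: SEND seq=429 -> in-order

Answer: yes yes no yes yes yes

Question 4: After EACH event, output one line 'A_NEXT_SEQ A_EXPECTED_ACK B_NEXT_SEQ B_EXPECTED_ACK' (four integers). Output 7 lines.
100 349 349 100
100 429 429 100
247 429 429 100
358 429 429 100
358 429 429 358
447 429 429 447
447 548 548 447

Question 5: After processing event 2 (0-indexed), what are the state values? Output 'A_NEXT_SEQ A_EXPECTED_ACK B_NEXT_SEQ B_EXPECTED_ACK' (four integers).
After event 0: A_seq=100 A_ack=349 B_seq=349 B_ack=100
After event 1: A_seq=100 A_ack=429 B_seq=429 B_ack=100
After event 2: A_seq=247 A_ack=429 B_seq=429 B_ack=100

247 429 429 100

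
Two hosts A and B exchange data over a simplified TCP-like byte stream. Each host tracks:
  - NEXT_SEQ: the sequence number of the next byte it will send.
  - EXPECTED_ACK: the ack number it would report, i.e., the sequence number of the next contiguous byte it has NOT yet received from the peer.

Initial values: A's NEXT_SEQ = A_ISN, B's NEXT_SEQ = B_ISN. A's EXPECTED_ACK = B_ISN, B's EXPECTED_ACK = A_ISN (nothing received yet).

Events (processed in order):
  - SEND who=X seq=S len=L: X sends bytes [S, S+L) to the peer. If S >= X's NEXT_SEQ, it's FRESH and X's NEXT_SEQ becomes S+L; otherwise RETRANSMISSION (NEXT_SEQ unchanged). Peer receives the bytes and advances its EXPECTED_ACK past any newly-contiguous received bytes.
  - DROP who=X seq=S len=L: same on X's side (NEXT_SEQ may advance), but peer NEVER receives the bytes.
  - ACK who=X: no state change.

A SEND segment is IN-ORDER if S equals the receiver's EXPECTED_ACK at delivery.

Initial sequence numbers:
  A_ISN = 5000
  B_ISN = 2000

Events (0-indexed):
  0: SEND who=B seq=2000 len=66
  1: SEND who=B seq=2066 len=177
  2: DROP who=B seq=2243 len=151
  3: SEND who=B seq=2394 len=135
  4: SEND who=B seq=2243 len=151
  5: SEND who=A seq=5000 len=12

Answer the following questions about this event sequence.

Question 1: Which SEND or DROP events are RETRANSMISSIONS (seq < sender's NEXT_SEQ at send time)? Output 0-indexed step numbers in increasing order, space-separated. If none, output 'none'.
Step 0: SEND seq=2000 -> fresh
Step 1: SEND seq=2066 -> fresh
Step 2: DROP seq=2243 -> fresh
Step 3: SEND seq=2394 -> fresh
Step 4: SEND seq=2243 -> retransmit
Step 5: SEND seq=5000 -> fresh

Answer: 4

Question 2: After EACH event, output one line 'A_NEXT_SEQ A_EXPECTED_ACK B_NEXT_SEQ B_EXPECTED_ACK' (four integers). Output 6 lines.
5000 2066 2066 5000
5000 2243 2243 5000
5000 2243 2394 5000
5000 2243 2529 5000
5000 2529 2529 5000
5012 2529 2529 5012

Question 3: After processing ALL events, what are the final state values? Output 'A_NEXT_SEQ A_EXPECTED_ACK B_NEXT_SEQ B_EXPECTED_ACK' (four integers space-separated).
Answer: 5012 2529 2529 5012

Derivation:
After event 0: A_seq=5000 A_ack=2066 B_seq=2066 B_ack=5000
After event 1: A_seq=5000 A_ack=2243 B_seq=2243 B_ack=5000
After event 2: A_seq=5000 A_ack=2243 B_seq=2394 B_ack=5000
After event 3: A_seq=5000 A_ack=2243 B_seq=2529 B_ack=5000
After event 4: A_seq=5000 A_ack=2529 B_seq=2529 B_ack=5000
After event 5: A_seq=5012 A_ack=2529 B_seq=2529 B_ack=5012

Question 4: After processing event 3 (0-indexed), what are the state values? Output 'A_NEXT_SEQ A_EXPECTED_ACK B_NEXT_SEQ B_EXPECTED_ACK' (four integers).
After event 0: A_seq=5000 A_ack=2066 B_seq=2066 B_ack=5000
After event 1: A_seq=5000 A_ack=2243 B_seq=2243 B_ack=5000
After event 2: A_seq=5000 A_ack=2243 B_seq=2394 B_ack=5000
After event 3: A_seq=5000 A_ack=2243 B_seq=2529 B_ack=5000

5000 2243 2529 5000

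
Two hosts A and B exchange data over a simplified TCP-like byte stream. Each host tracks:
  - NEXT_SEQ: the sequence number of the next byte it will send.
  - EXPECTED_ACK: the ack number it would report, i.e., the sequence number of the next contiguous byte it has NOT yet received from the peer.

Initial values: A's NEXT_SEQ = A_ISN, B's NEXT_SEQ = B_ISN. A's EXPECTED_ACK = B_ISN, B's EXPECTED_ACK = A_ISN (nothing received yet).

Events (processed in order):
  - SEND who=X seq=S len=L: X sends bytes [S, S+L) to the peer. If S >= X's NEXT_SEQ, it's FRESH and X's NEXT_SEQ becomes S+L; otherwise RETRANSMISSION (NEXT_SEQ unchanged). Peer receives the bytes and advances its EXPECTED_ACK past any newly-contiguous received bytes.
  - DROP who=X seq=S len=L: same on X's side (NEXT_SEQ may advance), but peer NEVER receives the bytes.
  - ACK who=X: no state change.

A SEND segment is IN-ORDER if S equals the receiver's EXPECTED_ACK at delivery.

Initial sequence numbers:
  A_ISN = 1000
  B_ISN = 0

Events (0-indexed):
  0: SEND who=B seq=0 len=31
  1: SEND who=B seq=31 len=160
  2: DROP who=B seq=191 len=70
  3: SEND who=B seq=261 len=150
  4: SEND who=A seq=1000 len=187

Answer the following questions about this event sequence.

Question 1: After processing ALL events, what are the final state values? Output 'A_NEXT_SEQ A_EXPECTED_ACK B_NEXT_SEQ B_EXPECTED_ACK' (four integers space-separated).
After event 0: A_seq=1000 A_ack=31 B_seq=31 B_ack=1000
After event 1: A_seq=1000 A_ack=191 B_seq=191 B_ack=1000
After event 2: A_seq=1000 A_ack=191 B_seq=261 B_ack=1000
After event 3: A_seq=1000 A_ack=191 B_seq=411 B_ack=1000
After event 4: A_seq=1187 A_ack=191 B_seq=411 B_ack=1187

Answer: 1187 191 411 1187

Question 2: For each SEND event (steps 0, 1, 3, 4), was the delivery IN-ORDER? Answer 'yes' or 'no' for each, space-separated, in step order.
Answer: yes yes no yes

Derivation:
Step 0: SEND seq=0 -> in-order
Step 1: SEND seq=31 -> in-order
Step 3: SEND seq=261 -> out-of-order
Step 4: SEND seq=1000 -> in-order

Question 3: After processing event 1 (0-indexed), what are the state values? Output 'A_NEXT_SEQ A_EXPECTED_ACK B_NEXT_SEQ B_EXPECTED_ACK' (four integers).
After event 0: A_seq=1000 A_ack=31 B_seq=31 B_ack=1000
After event 1: A_seq=1000 A_ack=191 B_seq=191 B_ack=1000

1000 191 191 1000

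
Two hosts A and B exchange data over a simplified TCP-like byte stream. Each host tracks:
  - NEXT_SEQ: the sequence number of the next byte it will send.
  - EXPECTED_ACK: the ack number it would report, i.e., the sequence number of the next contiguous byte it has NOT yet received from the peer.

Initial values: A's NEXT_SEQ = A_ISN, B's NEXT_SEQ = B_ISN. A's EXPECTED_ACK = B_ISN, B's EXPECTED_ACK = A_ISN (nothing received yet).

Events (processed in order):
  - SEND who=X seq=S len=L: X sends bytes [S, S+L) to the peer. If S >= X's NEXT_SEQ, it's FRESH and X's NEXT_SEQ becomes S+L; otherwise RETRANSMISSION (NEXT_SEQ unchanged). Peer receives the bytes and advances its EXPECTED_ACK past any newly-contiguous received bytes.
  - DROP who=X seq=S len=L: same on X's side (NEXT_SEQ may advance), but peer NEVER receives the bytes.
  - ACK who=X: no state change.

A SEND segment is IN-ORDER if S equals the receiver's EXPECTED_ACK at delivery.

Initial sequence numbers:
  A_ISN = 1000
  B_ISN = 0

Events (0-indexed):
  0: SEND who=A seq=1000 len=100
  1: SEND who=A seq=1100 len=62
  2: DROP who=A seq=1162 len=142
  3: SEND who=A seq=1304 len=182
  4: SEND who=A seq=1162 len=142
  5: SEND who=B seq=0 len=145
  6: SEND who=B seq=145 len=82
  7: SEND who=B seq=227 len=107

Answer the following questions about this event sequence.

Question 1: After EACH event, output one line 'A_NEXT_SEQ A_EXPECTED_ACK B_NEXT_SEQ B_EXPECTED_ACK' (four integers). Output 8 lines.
1100 0 0 1100
1162 0 0 1162
1304 0 0 1162
1486 0 0 1162
1486 0 0 1486
1486 145 145 1486
1486 227 227 1486
1486 334 334 1486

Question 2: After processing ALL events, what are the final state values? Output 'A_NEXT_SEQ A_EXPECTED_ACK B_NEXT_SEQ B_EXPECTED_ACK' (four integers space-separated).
After event 0: A_seq=1100 A_ack=0 B_seq=0 B_ack=1100
After event 1: A_seq=1162 A_ack=0 B_seq=0 B_ack=1162
After event 2: A_seq=1304 A_ack=0 B_seq=0 B_ack=1162
After event 3: A_seq=1486 A_ack=0 B_seq=0 B_ack=1162
After event 4: A_seq=1486 A_ack=0 B_seq=0 B_ack=1486
After event 5: A_seq=1486 A_ack=145 B_seq=145 B_ack=1486
After event 6: A_seq=1486 A_ack=227 B_seq=227 B_ack=1486
After event 7: A_seq=1486 A_ack=334 B_seq=334 B_ack=1486

Answer: 1486 334 334 1486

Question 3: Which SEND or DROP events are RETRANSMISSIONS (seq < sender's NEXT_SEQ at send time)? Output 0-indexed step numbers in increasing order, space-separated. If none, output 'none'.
Step 0: SEND seq=1000 -> fresh
Step 1: SEND seq=1100 -> fresh
Step 2: DROP seq=1162 -> fresh
Step 3: SEND seq=1304 -> fresh
Step 4: SEND seq=1162 -> retransmit
Step 5: SEND seq=0 -> fresh
Step 6: SEND seq=145 -> fresh
Step 7: SEND seq=227 -> fresh

Answer: 4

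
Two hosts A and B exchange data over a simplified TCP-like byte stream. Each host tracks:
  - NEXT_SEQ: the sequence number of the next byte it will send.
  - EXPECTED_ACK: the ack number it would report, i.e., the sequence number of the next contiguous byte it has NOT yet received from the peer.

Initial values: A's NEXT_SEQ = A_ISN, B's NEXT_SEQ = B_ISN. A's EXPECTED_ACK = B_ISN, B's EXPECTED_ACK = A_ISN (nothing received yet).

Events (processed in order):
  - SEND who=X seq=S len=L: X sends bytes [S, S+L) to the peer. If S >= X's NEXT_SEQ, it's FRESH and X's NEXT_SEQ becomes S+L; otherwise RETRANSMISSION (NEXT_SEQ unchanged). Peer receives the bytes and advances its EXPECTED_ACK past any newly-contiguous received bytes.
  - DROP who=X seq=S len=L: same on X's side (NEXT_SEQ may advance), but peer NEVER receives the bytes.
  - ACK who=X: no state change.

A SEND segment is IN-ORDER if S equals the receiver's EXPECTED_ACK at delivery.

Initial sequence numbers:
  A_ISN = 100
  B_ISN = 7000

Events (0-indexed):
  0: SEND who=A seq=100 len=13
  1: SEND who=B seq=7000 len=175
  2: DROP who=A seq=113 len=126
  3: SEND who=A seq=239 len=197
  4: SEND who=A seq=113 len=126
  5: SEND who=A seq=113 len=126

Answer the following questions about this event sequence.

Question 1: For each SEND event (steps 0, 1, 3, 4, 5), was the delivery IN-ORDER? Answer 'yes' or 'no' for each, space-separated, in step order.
Answer: yes yes no yes no

Derivation:
Step 0: SEND seq=100 -> in-order
Step 1: SEND seq=7000 -> in-order
Step 3: SEND seq=239 -> out-of-order
Step 4: SEND seq=113 -> in-order
Step 5: SEND seq=113 -> out-of-order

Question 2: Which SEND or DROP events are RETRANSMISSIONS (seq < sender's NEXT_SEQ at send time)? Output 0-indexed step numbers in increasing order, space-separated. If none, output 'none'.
Answer: 4 5

Derivation:
Step 0: SEND seq=100 -> fresh
Step 1: SEND seq=7000 -> fresh
Step 2: DROP seq=113 -> fresh
Step 3: SEND seq=239 -> fresh
Step 4: SEND seq=113 -> retransmit
Step 5: SEND seq=113 -> retransmit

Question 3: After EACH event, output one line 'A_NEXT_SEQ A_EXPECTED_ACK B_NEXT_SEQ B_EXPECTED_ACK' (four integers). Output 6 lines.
113 7000 7000 113
113 7175 7175 113
239 7175 7175 113
436 7175 7175 113
436 7175 7175 436
436 7175 7175 436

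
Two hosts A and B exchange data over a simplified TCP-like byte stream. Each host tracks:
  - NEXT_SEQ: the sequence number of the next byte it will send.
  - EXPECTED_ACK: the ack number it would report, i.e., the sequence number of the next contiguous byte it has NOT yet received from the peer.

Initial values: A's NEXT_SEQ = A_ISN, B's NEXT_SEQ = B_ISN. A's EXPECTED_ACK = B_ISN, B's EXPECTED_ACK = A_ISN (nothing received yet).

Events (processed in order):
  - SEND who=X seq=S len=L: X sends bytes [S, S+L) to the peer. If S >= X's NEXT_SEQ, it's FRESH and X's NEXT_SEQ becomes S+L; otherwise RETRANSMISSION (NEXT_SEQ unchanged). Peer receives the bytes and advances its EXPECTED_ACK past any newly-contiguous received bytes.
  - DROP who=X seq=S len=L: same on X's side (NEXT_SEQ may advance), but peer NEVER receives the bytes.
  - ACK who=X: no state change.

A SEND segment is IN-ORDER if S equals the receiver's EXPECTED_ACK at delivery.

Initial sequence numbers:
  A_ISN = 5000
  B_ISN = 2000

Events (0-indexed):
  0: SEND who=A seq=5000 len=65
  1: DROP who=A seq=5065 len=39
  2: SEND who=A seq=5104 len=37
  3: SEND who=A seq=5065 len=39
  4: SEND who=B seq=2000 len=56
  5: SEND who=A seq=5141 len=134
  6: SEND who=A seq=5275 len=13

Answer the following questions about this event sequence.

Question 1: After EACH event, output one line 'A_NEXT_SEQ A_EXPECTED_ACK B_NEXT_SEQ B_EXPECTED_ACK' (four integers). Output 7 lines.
5065 2000 2000 5065
5104 2000 2000 5065
5141 2000 2000 5065
5141 2000 2000 5141
5141 2056 2056 5141
5275 2056 2056 5275
5288 2056 2056 5288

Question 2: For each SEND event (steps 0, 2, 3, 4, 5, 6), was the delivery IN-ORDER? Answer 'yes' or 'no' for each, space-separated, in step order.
Answer: yes no yes yes yes yes

Derivation:
Step 0: SEND seq=5000 -> in-order
Step 2: SEND seq=5104 -> out-of-order
Step 3: SEND seq=5065 -> in-order
Step 4: SEND seq=2000 -> in-order
Step 5: SEND seq=5141 -> in-order
Step 6: SEND seq=5275 -> in-order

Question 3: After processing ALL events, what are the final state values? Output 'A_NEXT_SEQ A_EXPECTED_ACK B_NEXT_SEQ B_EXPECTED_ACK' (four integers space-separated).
After event 0: A_seq=5065 A_ack=2000 B_seq=2000 B_ack=5065
After event 1: A_seq=5104 A_ack=2000 B_seq=2000 B_ack=5065
After event 2: A_seq=5141 A_ack=2000 B_seq=2000 B_ack=5065
After event 3: A_seq=5141 A_ack=2000 B_seq=2000 B_ack=5141
After event 4: A_seq=5141 A_ack=2056 B_seq=2056 B_ack=5141
After event 5: A_seq=5275 A_ack=2056 B_seq=2056 B_ack=5275
After event 6: A_seq=5288 A_ack=2056 B_seq=2056 B_ack=5288

Answer: 5288 2056 2056 5288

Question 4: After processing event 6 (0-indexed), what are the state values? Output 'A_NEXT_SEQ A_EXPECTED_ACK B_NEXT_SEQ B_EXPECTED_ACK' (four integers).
After event 0: A_seq=5065 A_ack=2000 B_seq=2000 B_ack=5065
After event 1: A_seq=5104 A_ack=2000 B_seq=2000 B_ack=5065
After event 2: A_seq=5141 A_ack=2000 B_seq=2000 B_ack=5065
After event 3: A_seq=5141 A_ack=2000 B_seq=2000 B_ack=5141
After event 4: A_seq=5141 A_ack=2056 B_seq=2056 B_ack=5141
After event 5: A_seq=5275 A_ack=2056 B_seq=2056 B_ack=5275
After event 6: A_seq=5288 A_ack=2056 B_seq=2056 B_ack=5288

5288 2056 2056 5288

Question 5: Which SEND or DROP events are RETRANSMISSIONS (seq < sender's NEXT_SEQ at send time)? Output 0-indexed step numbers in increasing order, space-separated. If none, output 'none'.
Answer: 3

Derivation:
Step 0: SEND seq=5000 -> fresh
Step 1: DROP seq=5065 -> fresh
Step 2: SEND seq=5104 -> fresh
Step 3: SEND seq=5065 -> retransmit
Step 4: SEND seq=2000 -> fresh
Step 5: SEND seq=5141 -> fresh
Step 6: SEND seq=5275 -> fresh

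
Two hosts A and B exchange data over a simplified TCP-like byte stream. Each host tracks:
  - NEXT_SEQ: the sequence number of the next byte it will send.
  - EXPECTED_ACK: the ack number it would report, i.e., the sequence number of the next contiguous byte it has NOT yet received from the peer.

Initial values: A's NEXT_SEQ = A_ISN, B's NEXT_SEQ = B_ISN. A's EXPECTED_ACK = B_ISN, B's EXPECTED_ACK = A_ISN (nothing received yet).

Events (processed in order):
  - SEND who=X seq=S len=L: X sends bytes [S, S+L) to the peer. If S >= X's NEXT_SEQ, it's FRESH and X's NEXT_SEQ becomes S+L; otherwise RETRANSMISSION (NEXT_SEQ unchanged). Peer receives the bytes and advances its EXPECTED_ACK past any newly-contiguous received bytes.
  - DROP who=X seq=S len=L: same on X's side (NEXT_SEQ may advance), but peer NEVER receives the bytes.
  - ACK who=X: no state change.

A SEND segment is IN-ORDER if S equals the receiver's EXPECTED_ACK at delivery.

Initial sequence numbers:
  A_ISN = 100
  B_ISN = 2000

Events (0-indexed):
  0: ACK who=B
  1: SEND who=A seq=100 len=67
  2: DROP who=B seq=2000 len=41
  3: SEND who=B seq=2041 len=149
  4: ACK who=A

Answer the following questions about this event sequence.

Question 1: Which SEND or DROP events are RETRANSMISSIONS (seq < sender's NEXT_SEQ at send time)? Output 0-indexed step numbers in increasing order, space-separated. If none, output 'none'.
Step 1: SEND seq=100 -> fresh
Step 2: DROP seq=2000 -> fresh
Step 3: SEND seq=2041 -> fresh

Answer: none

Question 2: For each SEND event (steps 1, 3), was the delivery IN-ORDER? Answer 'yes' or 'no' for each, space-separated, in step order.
Step 1: SEND seq=100 -> in-order
Step 3: SEND seq=2041 -> out-of-order

Answer: yes no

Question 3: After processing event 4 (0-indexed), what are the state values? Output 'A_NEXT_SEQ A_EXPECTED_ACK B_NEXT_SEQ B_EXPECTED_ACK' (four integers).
After event 0: A_seq=100 A_ack=2000 B_seq=2000 B_ack=100
After event 1: A_seq=167 A_ack=2000 B_seq=2000 B_ack=167
After event 2: A_seq=167 A_ack=2000 B_seq=2041 B_ack=167
After event 3: A_seq=167 A_ack=2000 B_seq=2190 B_ack=167
After event 4: A_seq=167 A_ack=2000 B_seq=2190 B_ack=167

167 2000 2190 167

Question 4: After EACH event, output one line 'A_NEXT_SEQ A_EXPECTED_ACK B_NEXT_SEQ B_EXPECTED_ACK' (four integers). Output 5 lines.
100 2000 2000 100
167 2000 2000 167
167 2000 2041 167
167 2000 2190 167
167 2000 2190 167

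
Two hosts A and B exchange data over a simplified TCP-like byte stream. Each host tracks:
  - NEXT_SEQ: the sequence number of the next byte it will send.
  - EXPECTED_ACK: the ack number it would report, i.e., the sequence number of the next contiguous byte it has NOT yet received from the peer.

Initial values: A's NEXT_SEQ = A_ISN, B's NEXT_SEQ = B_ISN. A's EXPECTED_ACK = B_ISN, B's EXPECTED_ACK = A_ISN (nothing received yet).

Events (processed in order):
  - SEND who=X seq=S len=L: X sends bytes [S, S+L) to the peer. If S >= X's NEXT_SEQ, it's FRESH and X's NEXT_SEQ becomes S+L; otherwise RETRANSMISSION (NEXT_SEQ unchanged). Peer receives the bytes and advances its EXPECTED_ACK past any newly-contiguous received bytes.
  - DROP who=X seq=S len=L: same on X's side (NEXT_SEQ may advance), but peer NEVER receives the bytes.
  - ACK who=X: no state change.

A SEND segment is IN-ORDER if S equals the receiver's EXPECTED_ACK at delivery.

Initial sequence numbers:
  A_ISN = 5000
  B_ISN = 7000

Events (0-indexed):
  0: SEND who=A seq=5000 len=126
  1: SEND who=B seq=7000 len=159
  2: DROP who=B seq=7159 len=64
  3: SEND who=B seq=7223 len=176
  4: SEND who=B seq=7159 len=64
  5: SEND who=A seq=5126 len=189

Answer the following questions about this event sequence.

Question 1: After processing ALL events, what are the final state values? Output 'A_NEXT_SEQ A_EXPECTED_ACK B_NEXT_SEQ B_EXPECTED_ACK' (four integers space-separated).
Answer: 5315 7399 7399 5315

Derivation:
After event 0: A_seq=5126 A_ack=7000 B_seq=7000 B_ack=5126
After event 1: A_seq=5126 A_ack=7159 B_seq=7159 B_ack=5126
After event 2: A_seq=5126 A_ack=7159 B_seq=7223 B_ack=5126
After event 3: A_seq=5126 A_ack=7159 B_seq=7399 B_ack=5126
After event 4: A_seq=5126 A_ack=7399 B_seq=7399 B_ack=5126
After event 5: A_seq=5315 A_ack=7399 B_seq=7399 B_ack=5315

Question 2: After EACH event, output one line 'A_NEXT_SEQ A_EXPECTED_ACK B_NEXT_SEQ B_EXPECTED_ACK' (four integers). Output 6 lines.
5126 7000 7000 5126
5126 7159 7159 5126
5126 7159 7223 5126
5126 7159 7399 5126
5126 7399 7399 5126
5315 7399 7399 5315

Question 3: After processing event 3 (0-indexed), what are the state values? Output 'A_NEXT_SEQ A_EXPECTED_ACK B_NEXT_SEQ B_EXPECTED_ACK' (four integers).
After event 0: A_seq=5126 A_ack=7000 B_seq=7000 B_ack=5126
After event 1: A_seq=5126 A_ack=7159 B_seq=7159 B_ack=5126
After event 2: A_seq=5126 A_ack=7159 B_seq=7223 B_ack=5126
After event 3: A_seq=5126 A_ack=7159 B_seq=7399 B_ack=5126

5126 7159 7399 5126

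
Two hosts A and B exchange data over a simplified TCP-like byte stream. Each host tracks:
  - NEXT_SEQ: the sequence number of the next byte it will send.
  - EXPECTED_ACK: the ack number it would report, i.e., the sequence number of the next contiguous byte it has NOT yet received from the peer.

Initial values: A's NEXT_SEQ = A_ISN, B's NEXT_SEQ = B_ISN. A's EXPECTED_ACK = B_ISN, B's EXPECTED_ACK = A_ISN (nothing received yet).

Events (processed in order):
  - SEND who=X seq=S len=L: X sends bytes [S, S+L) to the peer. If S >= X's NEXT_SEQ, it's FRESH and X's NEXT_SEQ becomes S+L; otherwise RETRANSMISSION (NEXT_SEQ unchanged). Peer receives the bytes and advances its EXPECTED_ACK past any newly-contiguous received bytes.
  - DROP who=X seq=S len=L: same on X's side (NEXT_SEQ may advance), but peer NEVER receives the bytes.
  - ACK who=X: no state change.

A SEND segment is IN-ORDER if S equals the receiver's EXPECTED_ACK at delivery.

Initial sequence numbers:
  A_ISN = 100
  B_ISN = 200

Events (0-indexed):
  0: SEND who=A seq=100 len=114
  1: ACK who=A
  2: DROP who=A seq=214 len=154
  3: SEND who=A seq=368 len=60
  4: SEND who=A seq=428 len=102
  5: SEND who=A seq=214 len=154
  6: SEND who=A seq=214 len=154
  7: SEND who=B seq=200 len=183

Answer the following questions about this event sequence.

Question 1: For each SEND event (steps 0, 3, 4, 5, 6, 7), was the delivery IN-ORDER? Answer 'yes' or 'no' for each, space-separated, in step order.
Answer: yes no no yes no yes

Derivation:
Step 0: SEND seq=100 -> in-order
Step 3: SEND seq=368 -> out-of-order
Step 4: SEND seq=428 -> out-of-order
Step 5: SEND seq=214 -> in-order
Step 6: SEND seq=214 -> out-of-order
Step 7: SEND seq=200 -> in-order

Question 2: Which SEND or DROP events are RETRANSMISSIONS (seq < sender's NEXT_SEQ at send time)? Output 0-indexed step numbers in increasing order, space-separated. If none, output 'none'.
Step 0: SEND seq=100 -> fresh
Step 2: DROP seq=214 -> fresh
Step 3: SEND seq=368 -> fresh
Step 4: SEND seq=428 -> fresh
Step 5: SEND seq=214 -> retransmit
Step 6: SEND seq=214 -> retransmit
Step 7: SEND seq=200 -> fresh

Answer: 5 6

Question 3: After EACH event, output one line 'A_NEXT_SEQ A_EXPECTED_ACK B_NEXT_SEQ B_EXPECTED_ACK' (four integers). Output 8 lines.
214 200 200 214
214 200 200 214
368 200 200 214
428 200 200 214
530 200 200 214
530 200 200 530
530 200 200 530
530 383 383 530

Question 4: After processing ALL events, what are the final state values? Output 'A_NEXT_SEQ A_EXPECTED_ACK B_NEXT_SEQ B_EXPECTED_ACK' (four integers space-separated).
After event 0: A_seq=214 A_ack=200 B_seq=200 B_ack=214
After event 1: A_seq=214 A_ack=200 B_seq=200 B_ack=214
After event 2: A_seq=368 A_ack=200 B_seq=200 B_ack=214
After event 3: A_seq=428 A_ack=200 B_seq=200 B_ack=214
After event 4: A_seq=530 A_ack=200 B_seq=200 B_ack=214
After event 5: A_seq=530 A_ack=200 B_seq=200 B_ack=530
After event 6: A_seq=530 A_ack=200 B_seq=200 B_ack=530
After event 7: A_seq=530 A_ack=383 B_seq=383 B_ack=530

Answer: 530 383 383 530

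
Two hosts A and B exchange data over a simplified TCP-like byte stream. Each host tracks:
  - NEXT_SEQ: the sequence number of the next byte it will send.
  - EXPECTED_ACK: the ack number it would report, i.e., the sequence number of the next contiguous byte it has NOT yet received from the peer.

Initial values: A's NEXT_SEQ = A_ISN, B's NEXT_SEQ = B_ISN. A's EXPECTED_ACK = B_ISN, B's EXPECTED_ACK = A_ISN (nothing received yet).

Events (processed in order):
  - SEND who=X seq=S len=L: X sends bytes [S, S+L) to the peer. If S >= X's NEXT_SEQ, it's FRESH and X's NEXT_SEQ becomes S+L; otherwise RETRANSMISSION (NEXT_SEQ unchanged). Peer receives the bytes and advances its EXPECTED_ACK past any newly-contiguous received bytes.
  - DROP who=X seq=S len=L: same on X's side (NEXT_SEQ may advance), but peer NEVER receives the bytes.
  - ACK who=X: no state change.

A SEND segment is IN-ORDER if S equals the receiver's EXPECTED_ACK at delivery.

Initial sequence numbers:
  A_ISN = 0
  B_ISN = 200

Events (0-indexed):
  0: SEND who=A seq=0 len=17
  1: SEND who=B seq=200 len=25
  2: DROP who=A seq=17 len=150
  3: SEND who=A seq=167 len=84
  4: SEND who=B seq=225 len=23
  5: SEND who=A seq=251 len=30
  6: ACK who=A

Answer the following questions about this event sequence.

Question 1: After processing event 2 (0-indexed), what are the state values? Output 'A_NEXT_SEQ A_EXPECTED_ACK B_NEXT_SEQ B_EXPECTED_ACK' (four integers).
After event 0: A_seq=17 A_ack=200 B_seq=200 B_ack=17
After event 1: A_seq=17 A_ack=225 B_seq=225 B_ack=17
After event 2: A_seq=167 A_ack=225 B_seq=225 B_ack=17

167 225 225 17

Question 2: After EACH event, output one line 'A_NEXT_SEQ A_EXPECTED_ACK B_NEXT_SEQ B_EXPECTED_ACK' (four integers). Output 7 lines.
17 200 200 17
17 225 225 17
167 225 225 17
251 225 225 17
251 248 248 17
281 248 248 17
281 248 248 17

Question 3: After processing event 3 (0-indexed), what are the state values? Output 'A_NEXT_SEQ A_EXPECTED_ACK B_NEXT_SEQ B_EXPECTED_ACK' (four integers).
After event 0: A_seq=17 A_ack=200 B_seq=200 B_ack=17
After event 1: A_seq=17 A_ack=225 B_seq=225 B_ack=17
After event 2: A_seq=167 A_ack=225 B_seq=225 B_ack=17
After event 3: A_seq=251 A_ack=225 B_seq=225 B_ack=17

251 225 225 17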